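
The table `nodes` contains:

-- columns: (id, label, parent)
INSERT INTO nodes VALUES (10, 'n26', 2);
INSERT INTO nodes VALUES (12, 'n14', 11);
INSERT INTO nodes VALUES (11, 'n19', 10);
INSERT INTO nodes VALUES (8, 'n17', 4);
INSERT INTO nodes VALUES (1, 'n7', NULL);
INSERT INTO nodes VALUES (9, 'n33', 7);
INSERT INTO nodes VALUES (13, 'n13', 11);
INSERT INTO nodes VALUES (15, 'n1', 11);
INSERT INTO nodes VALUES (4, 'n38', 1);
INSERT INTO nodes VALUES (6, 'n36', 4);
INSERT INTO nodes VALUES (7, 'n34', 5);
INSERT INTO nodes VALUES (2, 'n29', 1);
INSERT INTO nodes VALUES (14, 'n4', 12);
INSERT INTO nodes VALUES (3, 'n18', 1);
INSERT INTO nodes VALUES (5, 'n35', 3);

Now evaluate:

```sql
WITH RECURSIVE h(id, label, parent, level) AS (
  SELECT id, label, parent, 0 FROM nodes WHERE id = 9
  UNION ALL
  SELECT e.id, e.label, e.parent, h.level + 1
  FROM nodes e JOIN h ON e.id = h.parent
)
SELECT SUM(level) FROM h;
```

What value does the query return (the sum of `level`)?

Base: id=9 (n33), parent=7, level 0.
Iteration 1: join on id=7 -> n34 (id 7, parent=5, level 1).
Iteration 2: join on id=5 -> n35 (id 5, parent=3, level 2).
Iteration 3: join on id=3 -> n18 (id 3, parent=1, level 3).
Iteration 4: join on id=1 -> n7 (id 1, parent=NULL, level 4).
Iteration 5: parent is NULL; no match; recursion stops.
SUM(level) = 0 + 1 + 2 + 3 + 4 = 10.

10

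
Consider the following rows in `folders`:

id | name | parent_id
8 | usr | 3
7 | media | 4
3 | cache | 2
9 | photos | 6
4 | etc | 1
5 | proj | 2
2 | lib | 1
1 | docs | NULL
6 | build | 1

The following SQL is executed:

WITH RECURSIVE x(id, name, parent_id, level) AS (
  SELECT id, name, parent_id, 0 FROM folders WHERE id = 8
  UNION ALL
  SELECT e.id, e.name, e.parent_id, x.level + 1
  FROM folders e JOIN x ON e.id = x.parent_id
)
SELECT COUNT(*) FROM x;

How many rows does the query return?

Base: id=8 (usr), parent_id=3, level 0.
Iteration 1: join on id=3 -> cache (id 3, parent_id=2, level 1).
Iteration 2: join on id=2 -> lib (id 2, parent_id=1, level 2).
Iteration 3: join on id=1 -> docs (id 1, parent_id=NULL, level 3).
Iteration 4: parent_id is NULL; no match; recursion stops.
Total rows emitted: 4.

4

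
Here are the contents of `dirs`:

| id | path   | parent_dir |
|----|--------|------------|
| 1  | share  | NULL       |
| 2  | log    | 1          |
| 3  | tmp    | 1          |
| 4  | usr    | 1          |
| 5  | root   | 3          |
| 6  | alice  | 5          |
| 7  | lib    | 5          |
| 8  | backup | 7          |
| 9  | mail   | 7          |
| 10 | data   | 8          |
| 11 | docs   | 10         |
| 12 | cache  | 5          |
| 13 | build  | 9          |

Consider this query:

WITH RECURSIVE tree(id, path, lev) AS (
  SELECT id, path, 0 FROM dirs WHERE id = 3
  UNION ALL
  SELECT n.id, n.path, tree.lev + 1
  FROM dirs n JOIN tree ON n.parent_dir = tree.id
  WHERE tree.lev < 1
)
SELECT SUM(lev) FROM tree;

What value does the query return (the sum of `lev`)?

Base: id=3 (tmp) at lev 0.
Iteration 1: rows with parent_dir in {3} -> root (id 5, lev 1).
Iteration 2: lev < 1 fails for all current rows; recursion stops.
SUM(lev) = 0 + 1 = 1.

1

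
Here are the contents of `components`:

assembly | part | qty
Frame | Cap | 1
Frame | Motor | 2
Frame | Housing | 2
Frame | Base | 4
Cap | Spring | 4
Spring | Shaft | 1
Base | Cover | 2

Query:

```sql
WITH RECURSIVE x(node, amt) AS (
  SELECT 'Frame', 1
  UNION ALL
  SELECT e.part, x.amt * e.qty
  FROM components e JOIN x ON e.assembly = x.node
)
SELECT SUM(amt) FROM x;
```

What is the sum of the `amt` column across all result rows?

26

Base: (Frame, amt=1).
Iteration 1: components of {Frame} -> Base = 1*4 = 4, Cap = 1*1 = 1, Housing = 1*2 = 2, Motor = 1*2 = 2.
Iteration 2: components of {Base,Cap,Housing,Motor} -> Cover = 4*2 = 8, Spring = 1*4 = 4.
Iteration 3: components of {Cover,Spring} -> Shaft = 4*1 = 4.
Iteration 4: no further components; recursion stops.
SUM(amt) = 1 + 1 + 2 + 2 + 4 + 4 + 8 + 4 = 26.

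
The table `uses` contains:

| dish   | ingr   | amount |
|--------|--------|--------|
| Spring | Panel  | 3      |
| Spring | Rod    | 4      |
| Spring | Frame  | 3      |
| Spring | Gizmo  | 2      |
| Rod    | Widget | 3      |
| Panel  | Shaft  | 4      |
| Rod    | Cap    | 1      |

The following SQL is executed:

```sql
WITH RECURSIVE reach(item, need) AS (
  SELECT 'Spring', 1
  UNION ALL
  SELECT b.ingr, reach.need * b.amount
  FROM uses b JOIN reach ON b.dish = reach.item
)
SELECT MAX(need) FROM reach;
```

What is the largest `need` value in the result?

12

Base: (Spring, need=1).
Iteration 1: components of {Spring} -> Frame = 1*3 = 3, Gizmo = 1*2 = 2, Panel = 1*3 = 3, Rod = 1*4 = 4.
Iteration 2: components of {Frame,Gizmo,Panel,Rod} -> Cap = 4*1 = 4, Shaft = 3*4 = 12, Widget = 4*3 = 12.
Iteration 3: no further components; recursion stops.
need values: 1, 3, 4, 3, 2, 12, 12, 4; the maximum is 12.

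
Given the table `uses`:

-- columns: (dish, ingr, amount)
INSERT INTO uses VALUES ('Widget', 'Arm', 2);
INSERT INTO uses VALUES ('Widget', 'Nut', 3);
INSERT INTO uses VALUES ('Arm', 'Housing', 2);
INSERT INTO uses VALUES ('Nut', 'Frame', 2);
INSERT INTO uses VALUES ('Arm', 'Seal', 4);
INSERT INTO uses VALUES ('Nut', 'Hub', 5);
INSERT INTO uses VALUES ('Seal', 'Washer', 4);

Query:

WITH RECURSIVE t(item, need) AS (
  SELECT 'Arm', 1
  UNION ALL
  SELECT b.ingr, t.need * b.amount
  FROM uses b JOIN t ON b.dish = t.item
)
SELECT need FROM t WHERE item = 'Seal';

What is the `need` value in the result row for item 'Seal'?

Base: (Arm, need=1).
Iteration 1: components of {Arm} -> Housing = 1*2 = 2, Seal = 1*4 = 4.
Iteration 2: components of {Housing,Seal} -> Washer = 4*4 = 16.
Iteration 3: no further components; recursion stops.

4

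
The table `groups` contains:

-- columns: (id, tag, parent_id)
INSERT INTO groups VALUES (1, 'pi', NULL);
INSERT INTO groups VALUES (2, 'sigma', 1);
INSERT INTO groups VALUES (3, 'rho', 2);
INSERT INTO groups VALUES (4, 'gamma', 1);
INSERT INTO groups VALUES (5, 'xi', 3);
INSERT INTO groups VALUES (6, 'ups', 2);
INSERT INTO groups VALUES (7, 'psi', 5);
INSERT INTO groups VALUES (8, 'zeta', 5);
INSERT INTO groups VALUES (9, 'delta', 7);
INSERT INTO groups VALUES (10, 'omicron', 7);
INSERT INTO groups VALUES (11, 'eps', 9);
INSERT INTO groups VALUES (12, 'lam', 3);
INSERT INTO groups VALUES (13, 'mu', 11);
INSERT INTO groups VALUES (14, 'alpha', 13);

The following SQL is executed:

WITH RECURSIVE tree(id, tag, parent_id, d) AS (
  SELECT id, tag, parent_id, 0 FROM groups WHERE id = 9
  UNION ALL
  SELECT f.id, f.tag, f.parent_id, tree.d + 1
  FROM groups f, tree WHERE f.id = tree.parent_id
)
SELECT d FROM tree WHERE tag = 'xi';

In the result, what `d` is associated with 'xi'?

2

Base: id=9 (delta), parent_id=7, d 0.
Iteration 1: join on id=7 -> psi (id 7, parent_id=5, d 1).
Iteration 2: join on id=5 -> xi (id 5, parent_id=3, d 2).
Iteration 3: join on id=3 -> rho (id 3, parent_id=2, d 3).
Iteration 4: join on id=2 -> sigma (id 2, parent_id=1, d 4).
Iteration 5: join on id=1 -> pi (id 1, parent_id=NULL, d 5).
Iteration 6: parent_id is NULL; no match; recursion stops.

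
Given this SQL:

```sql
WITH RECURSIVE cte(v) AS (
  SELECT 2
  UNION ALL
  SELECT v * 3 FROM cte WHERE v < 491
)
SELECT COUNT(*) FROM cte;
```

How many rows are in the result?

7

Base: v=2.
Iteration 1: 2 < 491 holds -> v = 2 * 3 = 6.
Iteration 2: 6 < 491 holds -> v = 6 * 3 = 18.
Iteration 3: 18 < 491 holds -> v = 18 * 3 = 54.
Iteration 4: 54 < 491 holds -> v = 54 * 3 = 162.
Iteration 5: 162 < 491 holds -> v = 162 * 3 = 486.
Iteration 6: 486 < 491 holds -> v = 486 * 3 = 1458.
Iteration 7: 1458 < 491 fails; recursion stops.
Total rows emitted: 7.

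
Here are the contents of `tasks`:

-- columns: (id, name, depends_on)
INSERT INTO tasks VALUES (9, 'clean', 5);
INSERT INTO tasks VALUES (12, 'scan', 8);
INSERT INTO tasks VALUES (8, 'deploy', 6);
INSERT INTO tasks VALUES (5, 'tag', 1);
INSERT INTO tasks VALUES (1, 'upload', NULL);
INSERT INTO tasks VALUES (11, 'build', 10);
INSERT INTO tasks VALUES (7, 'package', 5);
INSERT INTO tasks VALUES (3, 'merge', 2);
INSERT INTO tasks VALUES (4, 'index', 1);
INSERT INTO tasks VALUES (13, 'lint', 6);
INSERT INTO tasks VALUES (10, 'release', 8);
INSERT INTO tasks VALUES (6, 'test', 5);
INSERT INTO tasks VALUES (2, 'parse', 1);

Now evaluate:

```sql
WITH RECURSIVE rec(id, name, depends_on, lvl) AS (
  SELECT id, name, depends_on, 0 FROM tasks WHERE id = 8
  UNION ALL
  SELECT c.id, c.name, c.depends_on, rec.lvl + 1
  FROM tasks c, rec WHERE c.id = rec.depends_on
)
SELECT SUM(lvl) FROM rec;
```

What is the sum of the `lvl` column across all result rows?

Base: id=8 (deploy), depends_on=6, lvl 0.
Iteration 1: join on id=6 -> test (id 6, depends_on=5, lvl 1).
Iteration 2: join on id=5 -> tag (id 5, depends_on=1, lvl 2).
Iteration 3: join on id=1 -> upload (id 1, depends_on=NULL, lvl 3).
Iteration 4: depends_on is NULL; no match; recursion stops.
SUM(lvl) = 0 + 1 + 2 + 3 = 6.

6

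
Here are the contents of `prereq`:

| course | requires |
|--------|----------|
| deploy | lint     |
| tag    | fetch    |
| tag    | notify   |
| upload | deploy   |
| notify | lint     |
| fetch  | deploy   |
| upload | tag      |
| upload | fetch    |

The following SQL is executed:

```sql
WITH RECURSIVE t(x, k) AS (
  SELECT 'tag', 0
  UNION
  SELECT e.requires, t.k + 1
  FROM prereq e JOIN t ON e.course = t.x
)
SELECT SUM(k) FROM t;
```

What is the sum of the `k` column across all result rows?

9

Base: (tag, k=0).
Iteration 1: edges from {tag} -> (fetch, k=1), (notify, k=1).
Iteration 2: edges from {fetch,notify} -> (deploy, k=2), (lint, k=2).
Iteration 3: edges from {deploy,lint} -> (lint, k=3).
Iteration 4: no outgoing edges from {lint}; recursion stops.
SUM(k) = 0 + 1 + 1 + 2 + 2 + 3 = 9.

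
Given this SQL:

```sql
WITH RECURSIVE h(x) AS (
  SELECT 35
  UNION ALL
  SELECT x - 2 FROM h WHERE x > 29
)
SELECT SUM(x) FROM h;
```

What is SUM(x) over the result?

Base: x=35.
Iteration 1: 35 > 29 holds -> x = 35 - 2 = 33.
Iteration 2: 33 > 29 holds -> x = 33 - 2 = 31.
Iteration 3: 31 > 29 holds -> x = 31 - 2 = 29.
Iteration 4: 29 > 29 fails; recursion stops.
SUM(x) = 35 + 33 + 31 + 29 = 128.

128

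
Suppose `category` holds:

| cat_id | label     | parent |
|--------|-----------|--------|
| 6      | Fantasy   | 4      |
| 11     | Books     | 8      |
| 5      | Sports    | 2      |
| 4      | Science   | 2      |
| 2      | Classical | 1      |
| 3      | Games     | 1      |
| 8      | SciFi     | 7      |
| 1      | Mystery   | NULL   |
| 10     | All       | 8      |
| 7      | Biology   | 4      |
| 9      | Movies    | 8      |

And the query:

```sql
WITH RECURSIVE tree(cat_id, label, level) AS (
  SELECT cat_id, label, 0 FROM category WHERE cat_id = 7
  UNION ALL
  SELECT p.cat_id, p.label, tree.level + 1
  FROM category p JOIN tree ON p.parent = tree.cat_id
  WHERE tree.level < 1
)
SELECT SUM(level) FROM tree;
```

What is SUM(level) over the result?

1

Base: cat_id=7 (Biology) at level 0.
Iteration 1: rows with parent in {7} -> SciFi (id 8, level 1).
Iteration 2: level < 1 fails for all current rows; recursion stops.
SUM(level) = 0 + 1 = 1.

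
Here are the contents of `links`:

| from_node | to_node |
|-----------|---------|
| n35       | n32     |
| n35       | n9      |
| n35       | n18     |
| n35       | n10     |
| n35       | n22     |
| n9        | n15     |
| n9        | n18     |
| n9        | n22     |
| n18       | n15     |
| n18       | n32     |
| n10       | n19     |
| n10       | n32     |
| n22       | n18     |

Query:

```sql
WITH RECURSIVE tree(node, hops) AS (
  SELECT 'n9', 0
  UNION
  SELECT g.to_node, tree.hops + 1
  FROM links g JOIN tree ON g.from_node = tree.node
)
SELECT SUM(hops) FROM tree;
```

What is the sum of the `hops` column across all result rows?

Base: (n9, hops=0).
Iteration 1: edges from {n9} -> (n15, hops=1), (n18, hops=1), (n22, hops=1).
Iteration 2: edges from {n15,n18,n22} -> (n15, hops=2), (n18, hops=2), (n32, hops=2).
Iteration 3: edges from {n15,n18,n32} -> (n15, hops=3), (n32, hops=3).
Iteration 4: no outgoing edges from {n15,n32}; recursion stops.
SUM(hops) = 0 + 1 + 1 + 1 + 2 + 2 + 2 + 3 + 3 = 15.

15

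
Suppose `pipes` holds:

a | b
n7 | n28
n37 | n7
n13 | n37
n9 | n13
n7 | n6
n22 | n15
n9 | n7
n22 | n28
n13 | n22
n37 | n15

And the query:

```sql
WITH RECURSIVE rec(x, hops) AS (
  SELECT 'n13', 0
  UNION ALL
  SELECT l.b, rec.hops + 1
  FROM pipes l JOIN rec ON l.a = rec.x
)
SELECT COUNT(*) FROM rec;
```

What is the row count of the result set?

Base: (n13, hops=0).
Iteration 1: edges from {n13} -> (n22, hops=1), (n37, hops=1).
Iteration 2: edges from {n22,n37} -> (n15, hops=2) x2, (n28, hops=2), (n7, hops=2). [UNION ALL keeps all 4 new rows, including repeats]
Iteration 3: edges from {n15,n28,n7} -> (n28, hops=3), (n6, hops=3).
Iteration 4: no outgoing edges from {n28,n6}; recursion stops.
Total rows emitted: 9.

9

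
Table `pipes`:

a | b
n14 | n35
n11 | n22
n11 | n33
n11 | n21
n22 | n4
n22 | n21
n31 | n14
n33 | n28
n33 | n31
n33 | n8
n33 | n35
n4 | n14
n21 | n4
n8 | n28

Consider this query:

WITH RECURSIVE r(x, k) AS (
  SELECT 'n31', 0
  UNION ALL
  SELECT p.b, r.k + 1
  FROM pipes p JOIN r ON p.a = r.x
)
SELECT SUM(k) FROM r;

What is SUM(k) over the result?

3

Base: (n31, k=0).
Iteration 1: edges from {n31} -> (n14, k=1).
Iteration 2: edges from {n14} -> (n35, k=2).
Iteration 3: no outgoing edges from {n35}; recursion stops.
SUM(k) = 0 + 1 + 2 = 3.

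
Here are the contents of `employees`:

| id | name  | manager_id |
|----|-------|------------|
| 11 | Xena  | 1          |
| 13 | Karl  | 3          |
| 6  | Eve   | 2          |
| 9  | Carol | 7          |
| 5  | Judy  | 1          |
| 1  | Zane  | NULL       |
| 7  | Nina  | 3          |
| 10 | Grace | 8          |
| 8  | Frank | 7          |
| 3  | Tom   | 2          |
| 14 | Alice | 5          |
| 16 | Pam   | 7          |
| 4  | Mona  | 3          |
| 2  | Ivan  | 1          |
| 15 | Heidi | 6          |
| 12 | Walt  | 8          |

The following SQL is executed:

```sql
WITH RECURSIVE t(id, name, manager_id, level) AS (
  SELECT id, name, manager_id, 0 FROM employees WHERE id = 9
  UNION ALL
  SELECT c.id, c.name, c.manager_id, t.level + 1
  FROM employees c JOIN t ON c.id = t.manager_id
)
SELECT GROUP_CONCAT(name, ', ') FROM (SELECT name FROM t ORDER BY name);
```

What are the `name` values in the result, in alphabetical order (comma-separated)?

Base: id=9 (Carol), manager_id=7, level 0.
Iteration 1: join on id=7 -> Nina (id 7, manager_id=3, level 1).
Iteration 2: join on id=3 -> Tom (id 3, manager_id=2, level 2).
Iteration 3: join on id=2 -> Ivan (id 2, manager_id=1, level 3).
Iteration 4: join on id=1 -> Zane (id 1, manager_id=NULL, level 4).
Iteration 5: manager_id is NULL; no match; recursion stops.

Carol, Ivan, Nina, Tom, Zane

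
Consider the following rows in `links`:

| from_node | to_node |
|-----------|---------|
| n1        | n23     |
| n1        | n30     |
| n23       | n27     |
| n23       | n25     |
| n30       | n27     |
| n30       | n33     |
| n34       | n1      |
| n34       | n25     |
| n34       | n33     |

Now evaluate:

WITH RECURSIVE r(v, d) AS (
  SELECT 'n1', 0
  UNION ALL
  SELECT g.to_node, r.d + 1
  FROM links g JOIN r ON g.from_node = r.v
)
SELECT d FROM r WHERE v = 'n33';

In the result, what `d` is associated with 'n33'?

2

Base: (n1, d=0).
Iteration 1: edges from {n1} -> (n23, d=1), (n30, d=1).
Iteration 2: edges from {n23,n30} -> (n25, d=2), (n27, d=2) x2, (n33, d=2). [UNION ALL keeps all 4 new rows, including repeats]
Iteration 3: no outgoing edges from {n25,n27,n33}; recursion stops.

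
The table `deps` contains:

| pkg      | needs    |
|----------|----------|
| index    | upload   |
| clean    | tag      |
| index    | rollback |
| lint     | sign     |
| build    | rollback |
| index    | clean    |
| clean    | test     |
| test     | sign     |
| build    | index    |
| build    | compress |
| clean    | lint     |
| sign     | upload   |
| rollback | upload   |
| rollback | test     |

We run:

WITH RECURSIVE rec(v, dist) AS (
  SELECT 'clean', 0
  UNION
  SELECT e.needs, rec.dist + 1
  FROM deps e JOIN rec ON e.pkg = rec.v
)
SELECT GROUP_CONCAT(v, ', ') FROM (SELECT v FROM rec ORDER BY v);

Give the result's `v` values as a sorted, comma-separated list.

Base: (clean, dist=0).
Iteration 1: edges from {clean} -> (lint, dist=1), (tag, dist=1), (test, dist=1).
Iteration 2: edges from {lint,tag,test} -> (sign, dist=2). [UNION drops 1 duplicate row(s)]
Iteration 3: edges from {sign} -> (upload, dist=3).
Iteration 4: no outgoing edges from {upload}; recursion stops.

clean, lint, sign, tag, test, upload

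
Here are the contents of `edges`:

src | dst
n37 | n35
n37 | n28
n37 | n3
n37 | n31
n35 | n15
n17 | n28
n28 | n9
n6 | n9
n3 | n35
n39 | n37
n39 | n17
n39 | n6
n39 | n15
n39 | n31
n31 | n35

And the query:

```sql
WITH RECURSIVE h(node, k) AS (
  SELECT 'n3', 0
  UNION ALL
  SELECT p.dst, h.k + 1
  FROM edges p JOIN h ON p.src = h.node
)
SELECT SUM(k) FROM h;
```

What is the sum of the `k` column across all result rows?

3

Base: (n3, k=0).
Iteration 1: edges from {n3} -> (n35, k=1).
Iteration 2: edges from {n35} -> (n15, k=2).
Iteration 3: no outgoing edges from {n15}; recursion stops.
SUM(k) = 0 + 1 + 2 = 3.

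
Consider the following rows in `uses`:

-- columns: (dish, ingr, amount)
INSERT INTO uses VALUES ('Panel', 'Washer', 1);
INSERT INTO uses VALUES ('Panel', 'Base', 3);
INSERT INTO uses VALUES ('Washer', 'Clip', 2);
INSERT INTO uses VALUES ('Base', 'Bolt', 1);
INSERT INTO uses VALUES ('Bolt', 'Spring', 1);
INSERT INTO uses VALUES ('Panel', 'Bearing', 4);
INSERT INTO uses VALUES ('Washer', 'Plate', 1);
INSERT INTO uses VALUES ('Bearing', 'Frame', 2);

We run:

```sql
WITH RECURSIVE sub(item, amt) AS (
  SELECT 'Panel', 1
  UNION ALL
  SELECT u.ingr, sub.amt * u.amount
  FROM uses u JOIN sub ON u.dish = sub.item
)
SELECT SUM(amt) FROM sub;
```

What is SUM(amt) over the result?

Base: (Panel, amt=1).
Iteration 1: components of {Panel} -> Base = 1*3 = 3, Bearing = 1*4 = 4, Washer = 1*1 = 1.
Iteration 2: components of {Base,Bearing,Washer} -> Bolt = 3*1 = 3, Clip = 1*2 = 2, Frame = 4*2 = 8, Plate = 1*1 = 1.
Iteration 3: components of {Bolt,Clip,Frame,Plate} -> Spring = 3*1 = 3.
Iteration 4: no further components; recursion stops.
SUM(amt) = 1 + 1 + 3 + 4 + 2 + 1 + 3 + 8 + 3 = 26.

26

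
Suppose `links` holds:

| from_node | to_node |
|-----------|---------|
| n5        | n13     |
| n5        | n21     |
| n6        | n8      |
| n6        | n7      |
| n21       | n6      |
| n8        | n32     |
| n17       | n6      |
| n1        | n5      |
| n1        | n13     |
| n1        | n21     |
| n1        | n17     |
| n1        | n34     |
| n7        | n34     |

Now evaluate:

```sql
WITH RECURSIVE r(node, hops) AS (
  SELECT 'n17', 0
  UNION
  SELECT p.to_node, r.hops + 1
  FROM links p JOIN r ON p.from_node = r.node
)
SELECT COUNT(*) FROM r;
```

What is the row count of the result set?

6

Base: (n17, hops=0).
Iteration 1: edges from {n17} -> (n6, hops=1).
Iteration 2: edges from {n6} -> (n7, hops=2), (n8, hops=2).
Iteration 3: edges from {n7,n8} -> (n32, hops=3), (n34, hops=3).
Iteration 4: no outgoing edges from {n32,n34}; recursion stops.
Total rows emitted: 6.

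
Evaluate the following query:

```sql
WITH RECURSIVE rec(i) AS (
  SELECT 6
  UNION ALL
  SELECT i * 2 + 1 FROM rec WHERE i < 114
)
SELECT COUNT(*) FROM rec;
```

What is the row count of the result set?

Base: i=6.
Iteration 1: 6 < 114 holds -> i = 6 * 2 + 1 = 13.
Iteration 2: 13 < 114 holds -> i = 13 * 2 + 1 = 27.
Iteration 3: 27 < 114 holds -> i = 27 * 2 + 1 = 55.
Iteration 4: 55 < 114 holds -> i = 55 * 2 + 1 = 111.
Iteration 5: 111 < 114 holds -> i = 111 * 2 + 1 = 223.
Iteration 6: 223 < 114 fails; recursion stops.
Total rows emitted: 6.

6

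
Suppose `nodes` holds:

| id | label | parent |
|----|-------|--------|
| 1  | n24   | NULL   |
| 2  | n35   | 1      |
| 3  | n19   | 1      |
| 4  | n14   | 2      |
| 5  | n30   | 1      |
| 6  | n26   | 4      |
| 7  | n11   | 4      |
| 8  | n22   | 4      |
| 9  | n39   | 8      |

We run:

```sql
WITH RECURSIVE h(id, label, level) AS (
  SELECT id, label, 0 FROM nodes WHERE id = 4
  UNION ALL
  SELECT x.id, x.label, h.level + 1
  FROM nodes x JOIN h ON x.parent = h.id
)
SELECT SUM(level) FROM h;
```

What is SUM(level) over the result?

Base: id=4 (n14) at level 0.
Iteration 1: rows with parent in {4} -> n26 (id 6, level 1), n11 (id 7, level 1), n22 (id 8, level 1).
Iteration 2: rows with parent in {6,7,8} -> n39 (id 9, level 2).
Iteration 3: no rows with parent in {9}; recursion stops.
SUM(level) = 0 + 1 + 1 + 1 + 2 = 5.

5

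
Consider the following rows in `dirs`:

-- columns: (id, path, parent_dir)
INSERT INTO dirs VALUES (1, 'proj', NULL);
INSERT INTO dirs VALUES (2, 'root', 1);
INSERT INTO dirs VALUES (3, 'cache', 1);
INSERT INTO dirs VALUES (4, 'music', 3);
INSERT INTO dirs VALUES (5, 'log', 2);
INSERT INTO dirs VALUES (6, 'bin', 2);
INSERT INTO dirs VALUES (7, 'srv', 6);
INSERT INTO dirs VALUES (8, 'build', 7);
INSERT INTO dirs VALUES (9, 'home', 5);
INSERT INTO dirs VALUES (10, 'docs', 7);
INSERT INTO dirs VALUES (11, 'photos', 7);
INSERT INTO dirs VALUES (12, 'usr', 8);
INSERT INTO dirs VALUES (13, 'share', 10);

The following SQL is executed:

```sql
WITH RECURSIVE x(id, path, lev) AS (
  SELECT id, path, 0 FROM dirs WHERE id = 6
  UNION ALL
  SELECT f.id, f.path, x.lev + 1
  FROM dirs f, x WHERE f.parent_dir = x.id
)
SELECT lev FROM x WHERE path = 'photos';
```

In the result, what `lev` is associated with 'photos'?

2

Base: id=6 (bin) at lev 0.
Iteration 1: rows with parent_dir in {6} -> srv (id 7, lev 1).
Iteration 2: rows with parent_dir in {7} -> build (id 8, lev 2), docs (id 10, lev 2), photos (id 11, lev 2).
Iteration 3: rows with parent_dir in {8,10,11} -> usr (id 12, lev 3), share (id 13, lev 3).
Iteration 4: no rows with parent_dir in {12,13}; recursion stops.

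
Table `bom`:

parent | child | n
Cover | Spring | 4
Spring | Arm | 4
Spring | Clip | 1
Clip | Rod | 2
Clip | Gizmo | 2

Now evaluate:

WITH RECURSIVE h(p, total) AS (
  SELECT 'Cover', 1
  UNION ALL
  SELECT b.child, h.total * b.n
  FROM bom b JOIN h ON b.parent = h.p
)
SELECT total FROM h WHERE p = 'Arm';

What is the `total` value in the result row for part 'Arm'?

16

Base: (Cover, total=1).
Iteration 1: components of {Cover} -> Spring = 1*4 = 4.
Iteration 2: components of {Spring} -> Arm = 4*4 = 16, Clip = 4*1 = 4.
Iteration 3: components of {Arm,Clip} -> Gizmo = 4*2 = 8, Rod = 4*2 = 8.
Iteration 4: no further components; recursion stops.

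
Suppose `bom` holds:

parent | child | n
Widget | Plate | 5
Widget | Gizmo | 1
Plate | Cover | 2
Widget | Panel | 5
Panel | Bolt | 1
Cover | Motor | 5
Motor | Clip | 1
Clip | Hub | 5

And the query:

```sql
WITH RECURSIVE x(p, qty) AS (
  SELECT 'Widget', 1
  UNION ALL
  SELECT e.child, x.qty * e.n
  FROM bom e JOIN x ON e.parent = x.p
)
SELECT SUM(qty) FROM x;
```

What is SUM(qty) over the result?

Base: (Widget, qty=1).
Iteration 1: components of {Widget} -> Gizmo = 1*1 = 1, Panel = 1*5 = 5, Plate = 1*5 = 5.
Iteration 2: components of {Gizmo,Panel,Plate} -> Bolt = 5*1 = 5, Cover = 5*2 = 10.
Iteration 3: components of {Bolt,Cover} -> Motor = 10*5 = 50.
Iteration 4: components of {Motor} -> Clip = 50*1 = 50.
Iteration 5: components of {Clip} -> Hub = 50*5 = 250.
Iteration 6: no further components; recursion stops.
SUM(qty) = 1 + 5 + 1 + 5 + 10 + 5 + 50 + 50 + 250 = 377.

377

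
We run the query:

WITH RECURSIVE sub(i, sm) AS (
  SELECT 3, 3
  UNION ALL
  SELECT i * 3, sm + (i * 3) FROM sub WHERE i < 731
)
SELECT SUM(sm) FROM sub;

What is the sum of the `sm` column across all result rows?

4908

Base: i=3, sm=3.
Iteration 1: 3 < 731 holds -> i = 3 * 3 = 9, sm = 3 + 9 = 12.
Iteration 2: 9 < 731 holds -> i = 9 * 3 = 27, sm = 12 + 27 = 39.
Iteration 3: 27 < 731 holds -> i = 27 * 3 = 81, sm = 39 + 81 = 120.
Iteration 4: 81 < 731 holds -> i = 81 * 3 = 243, sm = 120 + 243 = 363.
Iteration 5: 243 < 731 holds -> i = 243 * 3 = 729, sm = 363 + 729 = 1092.
Iteration 6: 729 < 731 holds -> i = 729 * 3 = 2187, sm = 1092 + 2187 = 3279.
Iteration 7: 2187 < 731 fails; recursion stops.
SUM(sm) = 3 + 12 + 39 + 120 + 363 + 1092 + 3279 = 4908.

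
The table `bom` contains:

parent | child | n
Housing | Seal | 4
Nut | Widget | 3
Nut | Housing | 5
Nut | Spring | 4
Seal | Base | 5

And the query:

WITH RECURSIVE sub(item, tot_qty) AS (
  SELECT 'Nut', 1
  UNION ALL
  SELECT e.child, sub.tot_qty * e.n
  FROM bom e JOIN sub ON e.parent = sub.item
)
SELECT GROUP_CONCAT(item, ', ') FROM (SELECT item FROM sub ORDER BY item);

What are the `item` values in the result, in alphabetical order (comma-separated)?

Base: (Nut, tot_qty=1).
Iteration 1: components of {Nut} -> Housing = 1*5 = 5, Spring = 1*4 = 4, Widget = 1*3 = 3.
Iteration 2: components of {Housing,Spring,Widget} -> Seal = 5*4 = 20.
Iteration 3: components of {Seal} -> Base = 20*5 = 100.
Iteration 4: no further components; recursion stops.

Base, Housing, Nut, Seal, Spring, Widget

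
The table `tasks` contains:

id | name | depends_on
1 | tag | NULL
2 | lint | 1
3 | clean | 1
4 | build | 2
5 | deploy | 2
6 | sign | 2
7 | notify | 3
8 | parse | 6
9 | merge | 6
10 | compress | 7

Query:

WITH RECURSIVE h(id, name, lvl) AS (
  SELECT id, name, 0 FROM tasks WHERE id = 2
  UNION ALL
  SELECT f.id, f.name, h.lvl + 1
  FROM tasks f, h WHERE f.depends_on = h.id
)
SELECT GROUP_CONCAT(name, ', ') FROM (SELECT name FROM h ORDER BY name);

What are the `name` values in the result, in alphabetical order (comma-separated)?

Base: id=2 (lint) at lvl 0.
Iteration 1: rows with depends_on in {2} -> build (id 4, lvl 1), deploy (id 5, lvl 1), sign (id 6, lvl 1).
Iteration 2: rows with depends_on in {4,5,6} -> parse (id 8, lvl 2), merge (id 9, lvl 2).
Iteration 3: no rows with depends_on in {8,9}; recursion stops.

build, deploy, lint, merge, parse, sign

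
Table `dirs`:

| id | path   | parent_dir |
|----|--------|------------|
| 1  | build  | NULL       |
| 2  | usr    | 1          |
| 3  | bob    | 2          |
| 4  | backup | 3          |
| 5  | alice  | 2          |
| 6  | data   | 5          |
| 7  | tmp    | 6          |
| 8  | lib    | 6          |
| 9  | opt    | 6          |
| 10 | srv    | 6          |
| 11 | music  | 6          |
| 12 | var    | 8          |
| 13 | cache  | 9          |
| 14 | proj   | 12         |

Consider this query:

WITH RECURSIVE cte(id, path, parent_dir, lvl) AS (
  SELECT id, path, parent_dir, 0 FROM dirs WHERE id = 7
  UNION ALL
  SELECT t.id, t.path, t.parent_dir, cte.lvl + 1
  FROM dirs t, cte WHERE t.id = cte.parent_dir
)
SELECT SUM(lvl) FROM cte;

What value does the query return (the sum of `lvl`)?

Base: id=7 (tmp), parent_dir=6, lvl 0.
Iteration 1: join on id=6 -> data (id 6, parent_dir=5, lvl 1).
Iteration 2: join on id=5 -> alice (id 5, parent_dir=2, lvl 2).
Iteration 3: join on id=2 -> usr (id 2, parent_dir=1, lvl 3).
Iteration 4: join on id=1 -> build (id 1, parent_dir=NULL, lvl 4).
Iteration 5: parent_dir is NULL; no match; recursion stops.
SUM(lvl) = 0 + 1 + 2 + 3 + 4 = 10.

10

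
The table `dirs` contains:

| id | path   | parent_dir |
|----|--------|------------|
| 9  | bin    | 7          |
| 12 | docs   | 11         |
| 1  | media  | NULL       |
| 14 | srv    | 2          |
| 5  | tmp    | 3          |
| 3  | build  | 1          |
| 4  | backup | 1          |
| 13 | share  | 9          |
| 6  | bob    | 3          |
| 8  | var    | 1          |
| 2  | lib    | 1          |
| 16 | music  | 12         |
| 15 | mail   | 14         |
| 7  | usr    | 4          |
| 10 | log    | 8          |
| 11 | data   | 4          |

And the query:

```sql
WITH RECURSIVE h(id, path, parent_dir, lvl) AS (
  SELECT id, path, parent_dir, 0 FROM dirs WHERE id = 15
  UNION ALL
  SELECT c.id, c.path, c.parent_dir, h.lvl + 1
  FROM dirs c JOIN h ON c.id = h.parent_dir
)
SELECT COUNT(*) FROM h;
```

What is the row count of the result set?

Base: id=15 (mail), parent_dir=14, lvl 0.
Iteration 1: join on id=14 -> srv (id 14, parent_dir=2, lvl 1).
Iteration 2: join on id=2 -> lib (id 2, parent_dir=1, lvl 2).
Iteration 3: join on id=1 -> media (id 1, parent_dir=NULL, lvl 3).
Iteration 4: parent_dir is NULL; no match; recursion stops.
Total rows emitted: 4.

4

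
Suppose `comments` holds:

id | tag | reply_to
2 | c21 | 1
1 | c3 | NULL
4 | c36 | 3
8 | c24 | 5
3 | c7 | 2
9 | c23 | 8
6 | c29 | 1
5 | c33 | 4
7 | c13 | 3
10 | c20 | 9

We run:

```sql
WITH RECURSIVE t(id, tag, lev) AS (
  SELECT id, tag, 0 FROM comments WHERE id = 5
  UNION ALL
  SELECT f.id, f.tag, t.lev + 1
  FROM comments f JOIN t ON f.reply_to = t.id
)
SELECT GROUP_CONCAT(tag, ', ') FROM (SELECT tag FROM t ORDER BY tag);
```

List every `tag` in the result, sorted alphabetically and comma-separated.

c20, c23, c24, c33

Base: id=5 (c33) at lev 0.
Iteration 1: rows with reply_to in {5} -> c24 (id 8, lev 1).
Iteration 2: rows with reply_to in {8} -> c23 (id 9, lev 2).
Iteration 3: rows with reply_to in {9} -> c20 (id 10, lev 3).
Iteration 4: no rows with reply_to in {10}; recursion stops.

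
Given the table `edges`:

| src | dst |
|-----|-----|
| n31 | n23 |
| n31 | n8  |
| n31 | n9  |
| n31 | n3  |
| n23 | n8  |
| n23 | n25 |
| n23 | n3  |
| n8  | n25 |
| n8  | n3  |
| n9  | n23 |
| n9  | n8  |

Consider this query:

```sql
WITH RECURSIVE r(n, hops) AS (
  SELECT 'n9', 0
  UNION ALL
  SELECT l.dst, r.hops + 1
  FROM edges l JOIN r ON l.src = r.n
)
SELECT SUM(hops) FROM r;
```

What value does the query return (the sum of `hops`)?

18

Base: (n9, hops=0).
Iteration 1: edges from {n9} -> (n23, hops=1), (n8, hops=1).
Iteration 2: edges from {n23,n8} -> (n25, hops=2) x2, (n3, hops=2) x2, (n8, hops=2). [UNION ALL keeps all 5 new rows, including repeats]
Iteration 3: edges from {n25,n3,n8} -> (n25, hops=3), (n3, hops=3).
Iteration 4: no outgoing edges from {n25,n3}; recursion stops.
SUM(hops) = 0 + 1 + 1 + 2 + 2 + 2 + 2 + 2 + 3 + 3 = 18.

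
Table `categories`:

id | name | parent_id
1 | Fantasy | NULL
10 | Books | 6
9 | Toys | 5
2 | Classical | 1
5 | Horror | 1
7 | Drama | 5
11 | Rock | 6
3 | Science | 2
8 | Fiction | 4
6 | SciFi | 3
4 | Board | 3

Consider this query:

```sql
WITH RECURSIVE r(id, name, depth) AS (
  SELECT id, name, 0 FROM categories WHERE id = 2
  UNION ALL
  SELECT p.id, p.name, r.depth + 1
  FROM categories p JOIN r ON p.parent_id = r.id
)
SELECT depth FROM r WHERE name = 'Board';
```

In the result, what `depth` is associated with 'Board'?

2

Base: id=2 (Classical) at depth 0.
Iteration 1: rows with parent_id in {2} -> Science (id 3, depth 1).
Iteration 2: rows with parent_id in {3} -> Board (id 4, depth 2), SciFi (id 6, depth 2).
Iteration 3: rows with parent_id in {4,6} -> Fiction (id 8, depth 3), Books (id 10, depth 3), Rock (id 11, depth 3).
Iteration 4: no rows with parent_id in {8,10,11}; recursion stops.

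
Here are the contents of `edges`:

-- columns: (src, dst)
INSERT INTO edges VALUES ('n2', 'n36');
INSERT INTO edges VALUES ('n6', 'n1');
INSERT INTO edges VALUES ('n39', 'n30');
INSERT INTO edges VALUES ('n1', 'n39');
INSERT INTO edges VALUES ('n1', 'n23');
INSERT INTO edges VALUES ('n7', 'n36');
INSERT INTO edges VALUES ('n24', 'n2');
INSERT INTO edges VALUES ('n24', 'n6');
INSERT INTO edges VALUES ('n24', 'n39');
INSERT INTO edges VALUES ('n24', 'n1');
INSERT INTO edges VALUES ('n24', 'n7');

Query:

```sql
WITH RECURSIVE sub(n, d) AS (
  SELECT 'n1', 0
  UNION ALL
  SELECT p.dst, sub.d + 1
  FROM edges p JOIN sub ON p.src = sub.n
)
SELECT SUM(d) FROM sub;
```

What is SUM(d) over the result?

4

Base: (n1, d=0).
Iteration 1: edges from {n1} -> (n23, d=1), (n39, d=1).
Iteration 2: edges from {n23,n39} -> (n30, d=2).
Iteration 3: no outgoing edges from {n30}; recursion stops.
SUM(d) = 0 + 1 + 1 + 2 = 4.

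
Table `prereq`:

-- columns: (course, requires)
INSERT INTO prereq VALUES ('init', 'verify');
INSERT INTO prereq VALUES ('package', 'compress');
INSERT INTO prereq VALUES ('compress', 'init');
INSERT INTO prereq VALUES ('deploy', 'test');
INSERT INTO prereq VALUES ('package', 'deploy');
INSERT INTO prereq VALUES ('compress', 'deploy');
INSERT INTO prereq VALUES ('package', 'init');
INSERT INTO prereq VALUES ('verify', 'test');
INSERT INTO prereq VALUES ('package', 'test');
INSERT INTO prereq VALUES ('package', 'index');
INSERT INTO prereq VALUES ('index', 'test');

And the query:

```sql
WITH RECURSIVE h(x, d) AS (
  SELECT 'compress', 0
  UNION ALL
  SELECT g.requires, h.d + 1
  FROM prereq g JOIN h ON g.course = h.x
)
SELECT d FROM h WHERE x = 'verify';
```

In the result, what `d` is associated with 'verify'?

2

Base: (compress, d=0).
Iteration 1: edges from {compress} -> (deploy, d=1), (init, d=1).
Iteration 2: edges from {deploy,init} -> (test, d=2), (verify, d=2).
Iteration 3: edges from {test,verify} -> (test, d=3).
Iteration 4: no outgoing edges from {test}; recursion stops.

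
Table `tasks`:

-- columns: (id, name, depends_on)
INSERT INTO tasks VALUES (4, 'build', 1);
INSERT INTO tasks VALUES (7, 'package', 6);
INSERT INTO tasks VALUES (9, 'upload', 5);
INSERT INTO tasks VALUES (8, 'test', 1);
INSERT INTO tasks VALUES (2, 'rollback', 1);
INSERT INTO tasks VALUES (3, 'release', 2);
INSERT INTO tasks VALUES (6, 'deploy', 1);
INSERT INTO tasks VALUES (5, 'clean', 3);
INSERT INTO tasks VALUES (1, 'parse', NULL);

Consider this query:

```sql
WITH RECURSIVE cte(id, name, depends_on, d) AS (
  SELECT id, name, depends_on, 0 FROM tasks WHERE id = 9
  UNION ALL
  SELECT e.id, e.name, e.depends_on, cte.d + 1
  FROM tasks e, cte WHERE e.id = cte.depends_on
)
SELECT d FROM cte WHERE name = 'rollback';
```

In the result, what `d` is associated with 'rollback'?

3

Base: id=9 (upload), depends_on=5, d 0.
Iteration 1: join on id=5 -> clean (id 5, depends_on=3, d 1).
Iteration 2: join on id=3 -> release (id 3, depends_on=2, d 2).
Iteration 3: join on id=2 -> rollback (id 2, depends_on=1, d 3).
Iteration 4: join on id=1 -> parse (id 1, depends_on=NULL, d 4).
Iteration 5: depends_on is NULL; no match; recursion stops.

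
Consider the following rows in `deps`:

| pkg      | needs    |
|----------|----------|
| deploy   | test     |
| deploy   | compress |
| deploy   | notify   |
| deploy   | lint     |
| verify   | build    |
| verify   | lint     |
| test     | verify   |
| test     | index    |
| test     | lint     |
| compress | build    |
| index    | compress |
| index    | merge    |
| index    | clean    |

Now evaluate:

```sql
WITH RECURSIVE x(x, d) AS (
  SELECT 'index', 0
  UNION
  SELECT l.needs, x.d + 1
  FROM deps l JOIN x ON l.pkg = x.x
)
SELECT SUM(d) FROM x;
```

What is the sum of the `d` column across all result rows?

5

Base: (index, d=0).
Iteration 1: edges from {index} -> (clean, d=1), (compress, d=1), (merge, d=1).
Iteration 2: edges from {clean,compress,merge} -> (build, d=2).
Iteration 3: no outgoing edges from {build}; recursion stops.
SUM(d) = 0 + 1 + 1 + 1 + 2 = 5.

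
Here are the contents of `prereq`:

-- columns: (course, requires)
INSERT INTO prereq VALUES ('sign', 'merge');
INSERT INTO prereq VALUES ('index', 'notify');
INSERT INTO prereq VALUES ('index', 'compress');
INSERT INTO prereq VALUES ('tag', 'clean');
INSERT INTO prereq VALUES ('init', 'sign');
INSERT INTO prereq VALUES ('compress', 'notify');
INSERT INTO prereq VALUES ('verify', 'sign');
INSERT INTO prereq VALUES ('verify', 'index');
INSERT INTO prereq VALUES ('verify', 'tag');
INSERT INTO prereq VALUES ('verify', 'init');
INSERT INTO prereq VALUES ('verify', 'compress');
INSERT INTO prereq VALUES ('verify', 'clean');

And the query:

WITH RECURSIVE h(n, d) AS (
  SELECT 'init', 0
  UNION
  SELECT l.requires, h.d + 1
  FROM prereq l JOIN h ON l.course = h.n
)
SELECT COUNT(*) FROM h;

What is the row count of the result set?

Base: (init, d=0).
Iteration 1: edges from {init} -> (sign, d=1).
Iteration 2: edges from {sign} -> (merge, d=2).
Iteration 3: no outgoing edges from {merge}; recursion stops.
Total rows emitted: 3.

3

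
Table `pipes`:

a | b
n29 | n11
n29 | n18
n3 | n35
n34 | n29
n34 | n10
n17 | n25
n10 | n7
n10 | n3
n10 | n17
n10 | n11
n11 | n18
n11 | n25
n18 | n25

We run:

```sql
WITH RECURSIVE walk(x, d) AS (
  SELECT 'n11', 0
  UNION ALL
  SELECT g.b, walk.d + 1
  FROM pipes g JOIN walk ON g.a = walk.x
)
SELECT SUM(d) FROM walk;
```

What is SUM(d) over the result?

4

Base: (n11, d=0).
Iteration 1: edges from {n11} -> (n18, d=1), (n25, d=1).
Iteration 2: edges from {n18,n25} -> (n25, d=2).
Iteration 3: no outgoing edges from {n25}; recursion stops.
SUM(d) = 0 + 1 + 1 + 2 = 4.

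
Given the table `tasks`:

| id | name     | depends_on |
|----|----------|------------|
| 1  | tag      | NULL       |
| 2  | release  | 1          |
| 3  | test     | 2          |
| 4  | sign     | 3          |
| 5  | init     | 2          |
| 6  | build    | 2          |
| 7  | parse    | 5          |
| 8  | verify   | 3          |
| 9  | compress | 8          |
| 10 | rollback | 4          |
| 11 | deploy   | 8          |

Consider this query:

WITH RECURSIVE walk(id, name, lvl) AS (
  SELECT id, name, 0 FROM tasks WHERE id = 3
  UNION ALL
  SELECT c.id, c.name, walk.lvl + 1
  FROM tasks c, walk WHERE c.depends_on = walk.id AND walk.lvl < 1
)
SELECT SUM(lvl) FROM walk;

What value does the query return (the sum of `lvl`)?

Base: id=3 (test) at lvl 0.
Iteration 1: rows with depends_on in {3} -> sign (id 4, lvl 1), verify (id 8, lvl 1).
Iteration 2: lvl < 1 fails for all current rows; recursion stops.
SUM(lvl) = 0 + 1 + 1 = 2.

2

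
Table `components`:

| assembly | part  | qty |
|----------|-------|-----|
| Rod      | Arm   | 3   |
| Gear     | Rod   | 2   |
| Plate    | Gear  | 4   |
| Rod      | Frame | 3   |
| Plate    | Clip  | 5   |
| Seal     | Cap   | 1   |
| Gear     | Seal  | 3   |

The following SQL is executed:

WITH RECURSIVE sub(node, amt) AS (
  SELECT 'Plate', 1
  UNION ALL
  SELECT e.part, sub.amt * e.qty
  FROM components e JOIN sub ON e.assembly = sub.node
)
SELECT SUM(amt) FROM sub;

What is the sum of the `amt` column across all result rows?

Base: (Plate, amt=1).
Iteration 1: components of {Plate} -> Clip = 1*5 = 5, Gear = 1*4 = 4.
Iteration 2: components of {Clip,Gear} -> Rod = 4*2 = 8, Seal = 4*3 = 12.
Iteration 3: components of {Rod,Seal} -> Arm = 8*3 = 24, Cap = 12*1 = 12, Frame = 8*3 = 24.
Iteration 4: no further components; recursion stops.
SUM(amt) = 1 + 5 + 4 + 8 + 12 + 24 + 24 + 12 = 90.

90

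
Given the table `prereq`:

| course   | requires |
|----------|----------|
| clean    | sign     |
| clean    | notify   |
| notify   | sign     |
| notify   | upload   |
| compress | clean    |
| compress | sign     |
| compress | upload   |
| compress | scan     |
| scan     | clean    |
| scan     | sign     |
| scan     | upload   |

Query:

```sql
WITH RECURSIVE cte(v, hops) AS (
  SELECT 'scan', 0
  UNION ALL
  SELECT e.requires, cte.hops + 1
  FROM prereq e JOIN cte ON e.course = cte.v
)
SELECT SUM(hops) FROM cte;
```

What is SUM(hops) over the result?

Base: (scan, hops=0).
Iteration 1: edges from {scan} -> (clean, hops=1), (sign, hops=1), (upload, hops=1).
Iteration 2: edges from {clean,sign,upload} -> (notify, hops=2), (sign, hops=2).
Iteration 3: edges from {notify,sign} -> (sign, hops=3), (upload, hops=3).
Iteration 4: no outgoing edges from {sign,upload}; recursion stops.
SUM(hops) = 0 + 1 + 1 + 1 + 2 + 2 + 3 + 3 = 13.

13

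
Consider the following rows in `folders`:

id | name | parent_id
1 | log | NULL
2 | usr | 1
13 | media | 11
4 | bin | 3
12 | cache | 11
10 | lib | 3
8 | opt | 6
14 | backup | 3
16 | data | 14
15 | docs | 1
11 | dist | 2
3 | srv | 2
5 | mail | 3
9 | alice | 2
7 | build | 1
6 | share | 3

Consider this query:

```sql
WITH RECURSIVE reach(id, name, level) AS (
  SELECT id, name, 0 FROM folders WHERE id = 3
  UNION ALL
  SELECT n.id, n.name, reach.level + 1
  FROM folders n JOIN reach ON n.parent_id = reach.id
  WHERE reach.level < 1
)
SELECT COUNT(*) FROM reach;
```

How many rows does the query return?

Base: id=3 (srv) at level 0.
Iteration 1: rows with parent_id in {3} -> bin (id 4, level 1), mail (id 5, level 1), share (id 6, level 1), lib (id 10, level 1), backup (id 14, level 1).
Iteration 2: level < 1 fails for all current rows; recursion stops.
Total rows emitted: 6.

6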